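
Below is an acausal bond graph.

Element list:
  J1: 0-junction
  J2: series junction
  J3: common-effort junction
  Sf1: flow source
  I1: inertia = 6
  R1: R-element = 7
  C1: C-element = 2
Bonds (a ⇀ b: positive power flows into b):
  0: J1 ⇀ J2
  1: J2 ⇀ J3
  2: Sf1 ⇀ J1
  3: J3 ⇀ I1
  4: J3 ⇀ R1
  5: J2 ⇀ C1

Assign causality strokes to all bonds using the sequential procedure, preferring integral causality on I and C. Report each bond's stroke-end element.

β0 stroke→J1
β1 stroke→J2
β2 stroke→Sf1
β3 stroke→I1
β4 stroke→J3
β5 stroke→J2

bond 2 stroke→Sf1  (source Sf1 imposes f)
bond 0 stroke→J1  (J1 needs exactly one e-in)
bond 1 stroke→J2  (J2: bond 0 brought flow, rest push out)
bond 5 stroke→J2  (J2: bond 0 brought flow, rest push out)
bond 3 stroke→I1  (I1 outputs flow p/I1)
bond 4 stroke→J3  (J3: last free bond brings effort in)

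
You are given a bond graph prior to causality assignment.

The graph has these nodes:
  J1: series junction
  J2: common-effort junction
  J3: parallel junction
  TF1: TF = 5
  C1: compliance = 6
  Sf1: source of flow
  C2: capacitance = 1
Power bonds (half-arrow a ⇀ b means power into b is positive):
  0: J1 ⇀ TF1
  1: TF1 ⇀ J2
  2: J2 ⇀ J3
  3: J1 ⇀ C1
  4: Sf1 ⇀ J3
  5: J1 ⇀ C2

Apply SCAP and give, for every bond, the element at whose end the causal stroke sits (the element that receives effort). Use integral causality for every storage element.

β4 stroke→Sf1  (source Sf1 imposes f)
β2 stroke→J3  (J3: last free bond brings effort in)
β1 stroke→J2  (J2: last free bond brings effort in)
β0 stroke→TF1  (TF1: transformer flips bond 1)
β3 stroke→J1  (J1 flow already set via bond 0)
β5 stroke→J1  (J1: bond 0 brought flow, rest push out)

β0 →TF1
β1 →J2
β2 →J3
β3 →J1
β4 →Sf1
β5 →J1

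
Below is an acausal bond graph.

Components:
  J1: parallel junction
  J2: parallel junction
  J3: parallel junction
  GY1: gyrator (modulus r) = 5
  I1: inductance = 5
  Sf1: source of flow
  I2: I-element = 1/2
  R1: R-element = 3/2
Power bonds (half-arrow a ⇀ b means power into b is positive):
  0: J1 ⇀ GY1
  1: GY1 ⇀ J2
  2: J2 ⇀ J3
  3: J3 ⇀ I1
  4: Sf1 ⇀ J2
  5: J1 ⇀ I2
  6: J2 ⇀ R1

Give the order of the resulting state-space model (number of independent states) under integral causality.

bond 4 stroke at Sf1  (Sf1: flow source, stroke at near end)
bond 3 stroke at I1  (I1: I, integral causality)
bond 2 stroke at J3  (J3 needs exactly one e-in)
bond 5 stroke at I2  (prefer integral on I2)
bond 0 stroke at J1  (only one effort-in slot at J1)
bond 1 stroke at J2  (GY GY1: same side as bond 0)
bond 6 stroke at R1  (J2: bond 1 brought effort, rest push out)

2  (I1, I2 all integral)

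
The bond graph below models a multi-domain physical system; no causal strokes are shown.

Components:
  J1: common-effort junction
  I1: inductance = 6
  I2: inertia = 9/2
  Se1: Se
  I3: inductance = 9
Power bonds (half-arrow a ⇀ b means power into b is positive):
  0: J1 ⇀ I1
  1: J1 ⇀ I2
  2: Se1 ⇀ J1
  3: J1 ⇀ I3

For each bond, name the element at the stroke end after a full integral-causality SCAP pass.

β2 |J1  (Se1 (Se) sets effort on bond)
β0 |I1  (common-e at J1 fixed by 2)
β1 |I2  (J1 effort already set via bond 2)
β3 |I3  (0-jn J1 has e-setter on 2)

β0 |I1
β1 |I2
β2 |J1
β3 |I3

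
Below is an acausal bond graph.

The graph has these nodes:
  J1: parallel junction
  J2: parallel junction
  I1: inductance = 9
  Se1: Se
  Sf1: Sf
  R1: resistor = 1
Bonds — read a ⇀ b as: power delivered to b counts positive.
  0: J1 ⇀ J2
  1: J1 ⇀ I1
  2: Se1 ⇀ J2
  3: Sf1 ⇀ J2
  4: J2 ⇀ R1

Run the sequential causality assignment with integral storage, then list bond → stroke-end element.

bond 2 stroke→J2  (Se1 (Se) sets effort on bond)
bond 3 stroke→Sf1  (Sf1 fixes flow; stroke at Sf1)
bond 0 stroke→J1  (J2 effort already set via bond 2)
bond 4 stroke→R1  (common-e at J2 fixed by 2)
bond 1 stroke→I1  (J1 effort already set via bond 0)

β0 stroke→J1
β1 stroke→I1
β2 stroke→J2
β3 stroke→Sf1
β4 stroke→R1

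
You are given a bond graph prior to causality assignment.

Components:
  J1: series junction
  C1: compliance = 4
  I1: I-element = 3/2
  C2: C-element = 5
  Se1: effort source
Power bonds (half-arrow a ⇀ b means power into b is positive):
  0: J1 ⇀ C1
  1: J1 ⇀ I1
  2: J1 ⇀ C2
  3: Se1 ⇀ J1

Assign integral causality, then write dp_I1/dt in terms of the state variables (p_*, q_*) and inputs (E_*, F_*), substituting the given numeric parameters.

dp_I1/dt = E_Se1 - q_C1/4 - q_C2/5

b3 →J1  (Se1 (Se) sets effort on bond)
b0 →J1  (prefer integral on C1)
b1 →I1  (I1 outputs flow p/I1)
b2 →J1  (J1: bond 1 brought flow, rest push out)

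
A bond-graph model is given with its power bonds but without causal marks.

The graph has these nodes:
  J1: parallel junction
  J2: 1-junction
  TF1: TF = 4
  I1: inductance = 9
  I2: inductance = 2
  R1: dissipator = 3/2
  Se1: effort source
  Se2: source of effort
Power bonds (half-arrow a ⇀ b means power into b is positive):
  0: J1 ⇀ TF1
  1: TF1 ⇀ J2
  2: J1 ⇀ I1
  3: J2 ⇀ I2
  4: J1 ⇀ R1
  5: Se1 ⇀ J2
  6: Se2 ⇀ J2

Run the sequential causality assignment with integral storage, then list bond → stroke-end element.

b5 stroke→J2  (source Se1 imposes e)
b6 stroke→J2  (source Se2 imposes e)
b2 stroke→I1  (prefer integral on I1)
b3 stroke→I2  (prefer integral on I2)
b1 stroke→J2  (common-f at J2 fixed by 3)
b0 stroke→TF1  (TF1 one-in-one-out from 1)
b4 stroke→J1  (only one effort-in slot at J1)

bond 0 |TF1
bond 1 |J2
bond 2 |I1
bond 3 |I2
bond 4 |J1
bond 5 |J2
bond 6 |J2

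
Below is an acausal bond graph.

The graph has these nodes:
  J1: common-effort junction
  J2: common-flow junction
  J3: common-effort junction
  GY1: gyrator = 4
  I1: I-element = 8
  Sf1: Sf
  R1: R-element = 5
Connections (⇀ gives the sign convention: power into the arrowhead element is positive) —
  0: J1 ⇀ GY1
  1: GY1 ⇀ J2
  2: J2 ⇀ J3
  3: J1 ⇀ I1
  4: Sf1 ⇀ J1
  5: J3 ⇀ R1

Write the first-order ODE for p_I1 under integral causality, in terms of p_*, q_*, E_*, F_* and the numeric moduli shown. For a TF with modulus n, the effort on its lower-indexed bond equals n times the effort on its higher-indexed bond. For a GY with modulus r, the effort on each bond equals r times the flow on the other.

dp_I1/dt = 16*F_Sf1/5 - 2*p_I1/5

#4 stroke at Sf1  (Sf1 (Sf) sets flow on bond)
#3 stroke at I1  (I1 outputs flow p/I1)
#0 stroke at J1  (closing 0-jn rule on J1)
#1 stroke at J2  (GY GY1: same side as bond 0)
#2 stroke at J3  (only one flow-in slot at J2)
#5 stroke at R1  (J3 effort already set via bond 2)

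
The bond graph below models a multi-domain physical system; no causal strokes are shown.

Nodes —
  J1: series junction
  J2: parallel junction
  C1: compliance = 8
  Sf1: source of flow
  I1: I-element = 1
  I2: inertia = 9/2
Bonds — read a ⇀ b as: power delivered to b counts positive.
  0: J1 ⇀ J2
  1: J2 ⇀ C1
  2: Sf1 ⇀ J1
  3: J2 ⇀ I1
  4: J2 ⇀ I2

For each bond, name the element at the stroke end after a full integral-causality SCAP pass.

b2 stroke→Sf1  (Sf1 (Sf) sets flow on bond)
b0 stroke→J1  (1-jn J1 has f-setter on 2)
b1 stroke→J2  (prefer integral on C1)
b3 stroke→I1  (J2: bond 1 brought effort, rest push out)
b4 stroke→I2  (J2 effort already set via bond 1)

#0 →J1
#1 →J2
#2 →Sf1
#3 →I1
#4 →I2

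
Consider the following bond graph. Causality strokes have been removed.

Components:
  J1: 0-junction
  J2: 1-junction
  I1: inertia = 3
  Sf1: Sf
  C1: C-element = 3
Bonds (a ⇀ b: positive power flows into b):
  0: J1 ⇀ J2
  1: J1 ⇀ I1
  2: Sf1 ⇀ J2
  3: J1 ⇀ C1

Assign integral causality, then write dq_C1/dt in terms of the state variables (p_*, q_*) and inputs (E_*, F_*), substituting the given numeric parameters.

#2 →Sf1  (source Sf1 imposes f)
#0 →J2  (1-jn J2 has f-setter on 2)
#1 →I1  (prefer integral on I1)
#3 →J1  (only one effort-in slot at J1)

dq_C1/dt = -F_Sf1 - p_I1/3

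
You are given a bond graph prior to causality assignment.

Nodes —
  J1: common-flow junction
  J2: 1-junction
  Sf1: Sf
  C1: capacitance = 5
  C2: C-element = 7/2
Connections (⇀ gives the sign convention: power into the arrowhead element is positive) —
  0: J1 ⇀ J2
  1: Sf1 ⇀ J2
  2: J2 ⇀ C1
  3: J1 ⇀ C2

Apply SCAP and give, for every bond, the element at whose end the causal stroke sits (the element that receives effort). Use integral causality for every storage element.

bond 0 stroke at J2
bond 1 stroke at Sf1
bond 2 stroke at J2
bond 3 stroke at J1

β1 →Sf1  (Sf1 fixes flow; stroke at Sf1)
β0 →J2  (1-jn J2 has f-setter on 1)
β2 →J2  (J2 flow already set via bond 1)
β3 →J1  (J1 flow already set via bond 0)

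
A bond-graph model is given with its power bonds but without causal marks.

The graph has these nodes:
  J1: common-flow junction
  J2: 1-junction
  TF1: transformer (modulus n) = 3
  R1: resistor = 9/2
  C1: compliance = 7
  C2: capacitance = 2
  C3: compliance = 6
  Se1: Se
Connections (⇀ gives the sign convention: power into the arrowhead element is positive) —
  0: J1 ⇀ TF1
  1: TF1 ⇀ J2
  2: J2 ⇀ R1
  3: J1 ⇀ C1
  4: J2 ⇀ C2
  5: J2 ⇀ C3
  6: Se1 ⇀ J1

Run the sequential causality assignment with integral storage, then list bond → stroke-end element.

#0 →TF1
#1 →J2
#2 →R1
#3 →J1
#4 →J2
#5 →J2
#6 →J1

bond 6 →J1  (Se1 (Se) sets effort on bond)
bond 3 →J1  (prefer integral on C1)
bond 0 →TF1  (closing 1-jn rule on J1)
bond 1 →J2  (through TF1, causality passes straight; one stroke at TF1)
bond 4 →J2  (C2 integral (e out))
bond 5 →J2  (C3 outputs effort q/C3)
bond 2 →R1  (J2: last free bond brings flow in)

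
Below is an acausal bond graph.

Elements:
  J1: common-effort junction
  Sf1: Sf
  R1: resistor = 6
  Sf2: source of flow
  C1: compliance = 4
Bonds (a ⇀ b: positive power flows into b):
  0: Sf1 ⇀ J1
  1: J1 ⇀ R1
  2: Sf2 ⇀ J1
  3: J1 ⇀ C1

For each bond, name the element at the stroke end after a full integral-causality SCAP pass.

β0 |Sf1
β1 |R1
β2 |Sf2
β3 |J1

b0 |Sf1  (Sf1 fixes flow; stroke at Sf1)
b2 |Sf2  (Sf2: flow source, stroke at near end)
b3 |J1  (C1: C, integral causality)
b1 |R1  (J1: bond 3 brought effort, rest push out)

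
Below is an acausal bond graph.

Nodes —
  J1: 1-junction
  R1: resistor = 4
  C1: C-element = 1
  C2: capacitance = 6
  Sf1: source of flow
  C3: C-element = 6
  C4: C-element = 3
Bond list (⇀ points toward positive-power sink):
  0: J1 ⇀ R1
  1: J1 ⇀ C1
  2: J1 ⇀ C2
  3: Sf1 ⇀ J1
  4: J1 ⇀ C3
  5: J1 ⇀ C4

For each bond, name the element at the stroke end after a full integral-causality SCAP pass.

#0 |J1
#1 |J1
#2 |J1
#3 |Sf1
#4 |J1
#5 |J1

b3 →Sf1  (Sf1 (Sf) sets flow on bond)
b0 →J1  (common-f at J1 fixed by 3)
b1 →J1  (J1 flow already set via bond 3)
b2 →J1  (J1: bond 3 brought flow, rest push out)
b4 →J1  (J1 flow already set via bond 3)
b5 →J1  (J1: bond 3 brought flow, rest push out)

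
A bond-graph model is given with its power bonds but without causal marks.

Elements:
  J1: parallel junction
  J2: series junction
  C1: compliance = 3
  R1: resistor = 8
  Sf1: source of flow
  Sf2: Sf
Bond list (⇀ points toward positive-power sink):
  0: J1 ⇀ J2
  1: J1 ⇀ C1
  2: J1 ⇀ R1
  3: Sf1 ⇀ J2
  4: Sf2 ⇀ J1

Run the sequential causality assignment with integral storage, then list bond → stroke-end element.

b0 stroke→J2
b1 stroke→J1
b2 stroke→R1
b3 stroke→Sf1
b4 stroke→Sf2

b3 →Sf1  (Sf1: flow source, stroke at near end)
b4 →Sf2  (source Sf2 imposes f)
b0 →J2  (J2 flow already set via bond 3)
b1 →J1  (C1: C, integral causality)
b2 →R1  (J1: bond 1 brought effort, rest push out)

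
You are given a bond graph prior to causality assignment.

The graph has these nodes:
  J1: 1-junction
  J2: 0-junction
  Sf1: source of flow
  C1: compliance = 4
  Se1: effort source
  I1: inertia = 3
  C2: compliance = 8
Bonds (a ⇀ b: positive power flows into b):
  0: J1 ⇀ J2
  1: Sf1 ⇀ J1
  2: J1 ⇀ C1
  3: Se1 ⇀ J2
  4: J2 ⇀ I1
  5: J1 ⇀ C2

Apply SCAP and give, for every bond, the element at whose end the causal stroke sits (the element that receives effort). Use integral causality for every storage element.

b0 |J1
b1 |Sf1
b2 |J1
b3 |J2
b4 |I1
b5 |J1

bond 1 →Sf1  (Sf1 (Sf) sets flow on bond)
bond 3 →J2  (Se1 (Se) sets effort on bond)
bond 0 →J1  (1-jn J1 has f-setter on 1)
bond 2 →J1  (common-f at J1 fixed by 1)
bond 5 →J1  (J1 flow already set via bond 1)
bond 4 →I1  (J2: bond 3 brought effort, rest push out)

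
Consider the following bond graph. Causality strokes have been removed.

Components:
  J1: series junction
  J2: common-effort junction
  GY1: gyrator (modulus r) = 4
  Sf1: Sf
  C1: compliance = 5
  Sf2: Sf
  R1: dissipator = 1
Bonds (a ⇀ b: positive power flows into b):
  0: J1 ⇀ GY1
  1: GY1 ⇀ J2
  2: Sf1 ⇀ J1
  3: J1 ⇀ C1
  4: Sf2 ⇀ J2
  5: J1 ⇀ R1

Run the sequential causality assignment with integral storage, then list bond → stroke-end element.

bond 0 →J1
bond 1 →J2
bond 2 →Sf1
bond 3 →J1
bond 4 →Sf2
bond 5 →J1

#2 →Sf1  (source Sf1 imposes f)
#4 →Sf2  (Sf2 fixes flow; stroke at Sf2)
#0 →J1  (J1: bond 2 brought flow, rest push out)
#3 →J1  (J1: bond 2 brought flow, rest push out)
#5 →J1  (J1: bond 2 brought flow, rest push out)
#1 →J2  (J2: last free bond brings effort in)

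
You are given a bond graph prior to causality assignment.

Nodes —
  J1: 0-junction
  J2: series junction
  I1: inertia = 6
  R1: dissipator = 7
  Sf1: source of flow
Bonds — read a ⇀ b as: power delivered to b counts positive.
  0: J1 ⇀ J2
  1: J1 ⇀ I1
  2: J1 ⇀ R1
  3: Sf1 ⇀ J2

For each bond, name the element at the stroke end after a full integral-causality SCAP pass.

#0 →J2
#1 →I1
#2 →J1
#3 →Sf1

bond 3 |Sf1  (Sf1 fixes flow; stroke at Sf1)
bond 0 |J2  (common-f at J2 fixed by 3)
bond 1 |I1  (prefer integral on I1)
bond 2 |J1  (closing 0-jn rule on J1)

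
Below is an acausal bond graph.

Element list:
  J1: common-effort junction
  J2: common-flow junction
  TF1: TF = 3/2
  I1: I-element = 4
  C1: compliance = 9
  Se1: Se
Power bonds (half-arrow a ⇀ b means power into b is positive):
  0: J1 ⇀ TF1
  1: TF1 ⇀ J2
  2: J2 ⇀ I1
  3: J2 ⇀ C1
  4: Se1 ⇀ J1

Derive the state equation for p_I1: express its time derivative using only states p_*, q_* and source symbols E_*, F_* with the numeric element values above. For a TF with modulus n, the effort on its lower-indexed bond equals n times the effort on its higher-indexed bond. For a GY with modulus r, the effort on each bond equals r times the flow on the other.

dp_I1/dt = 2*E_Se1/3 - q_C1/9

b4 stroke at J1  (source Se1 imposes e)
b0 stroke at TF1  (0-jn J1 has e-setter on 4)
b1 stroke at J2  (TF TF1: opposite of bond 0)
b2 stroke at I1  (prefer integral on I1)
b3 stroke at J2  (common-f at J2 fixed by 2)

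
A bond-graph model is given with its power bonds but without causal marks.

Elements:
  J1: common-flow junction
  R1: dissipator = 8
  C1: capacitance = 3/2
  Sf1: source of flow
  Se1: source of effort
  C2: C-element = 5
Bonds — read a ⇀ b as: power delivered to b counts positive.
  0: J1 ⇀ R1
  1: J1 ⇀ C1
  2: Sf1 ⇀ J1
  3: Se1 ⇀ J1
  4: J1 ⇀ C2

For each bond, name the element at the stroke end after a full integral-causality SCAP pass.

#0 →J1
#1 →J1
#2 →Sf1
#3 →J1
#4 →J1

β2 |Sf1  (Sf1 fixes flow; stroke at Sf1)
β3 |J1  (Se1 fixes effort; stroke away)
β0 |J1  (1-jn J1 has f-setter on 2)
β1 |J1  (J1: bond 2 brought flow, rest push out)
β4 |J1  (1-jn J1 has f-setter on 2)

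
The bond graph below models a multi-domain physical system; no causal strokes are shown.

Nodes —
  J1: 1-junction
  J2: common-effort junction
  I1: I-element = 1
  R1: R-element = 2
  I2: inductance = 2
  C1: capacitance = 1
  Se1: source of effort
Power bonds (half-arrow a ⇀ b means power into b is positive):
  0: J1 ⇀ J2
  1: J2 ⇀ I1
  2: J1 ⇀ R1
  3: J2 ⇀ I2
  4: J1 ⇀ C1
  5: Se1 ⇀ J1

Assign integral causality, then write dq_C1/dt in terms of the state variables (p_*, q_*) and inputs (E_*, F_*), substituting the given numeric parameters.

dq_C1/dt = p_I1 + p_I2/2

#5 |J1  (source Se1 imposes e)
#1 |I1  (I1: I, integral causality)
#3 |I2  (I2: I, integral causality)
#0 |J2  (J2: last free bond brings effort in)
#2 |J1  (J1 flow already set via bond 0)
#4 |J1  (J1: bond 0 brought flow, rest push out)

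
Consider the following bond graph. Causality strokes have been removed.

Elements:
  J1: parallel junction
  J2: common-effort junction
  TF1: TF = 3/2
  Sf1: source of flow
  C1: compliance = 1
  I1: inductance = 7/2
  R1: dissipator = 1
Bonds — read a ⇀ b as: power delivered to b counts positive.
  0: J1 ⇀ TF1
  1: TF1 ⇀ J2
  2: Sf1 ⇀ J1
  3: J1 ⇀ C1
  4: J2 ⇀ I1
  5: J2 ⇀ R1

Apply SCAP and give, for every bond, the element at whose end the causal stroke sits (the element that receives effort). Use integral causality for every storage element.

bond 2 stroke at Sf1  (Sf1 fixes flow; stroke at Sf1)
bond 3 stroke at J1  (C1: C, integral causality)
bond 0 stroke at TF1  (common-e at J1 fixed by 3)
bond 1 stroke at J2  (TF TF1: opposite of bond 0)
bond 4 stroke at I1  (common-e at J2 fixed by 1)
bond 5 stroke at R1  (J2: bond 1 brought effort, rest push out)

bond 0 stroke→TF1
bond 1 stroke→J2
bond 2 stroke→Sf1
bond 3 stroke→J1
bond 4 stroke→I1
bond 5 stroke→R1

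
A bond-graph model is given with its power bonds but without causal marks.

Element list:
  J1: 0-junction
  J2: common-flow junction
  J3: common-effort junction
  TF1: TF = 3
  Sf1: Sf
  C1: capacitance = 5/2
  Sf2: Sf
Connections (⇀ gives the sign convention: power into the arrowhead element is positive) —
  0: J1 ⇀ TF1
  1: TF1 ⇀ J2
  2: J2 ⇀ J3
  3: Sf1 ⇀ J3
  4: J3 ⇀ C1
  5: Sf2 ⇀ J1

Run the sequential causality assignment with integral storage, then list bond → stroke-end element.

b3 stroke→Sf1  (source Sf1 imposes f)
b5 stroke→Sf2  (source Sf2 imposes f)
b0 stroke→J1  (J1: last free bond brings effort in)
b1 stroke→TF1  (TF TF1: opposite of bond 0)
b2 stroke→J2  (1-jn J2 has f-setter on 1)
b4 stroke→J3  (J3: last free bond brings effort in)

bond 0 stroke→J1
bond 1 stroke→TF1
bond 2 stroke→J2
bond 3 stroke→Sf1
bond 4 stroke→J3
bond 5 stroke→Sf2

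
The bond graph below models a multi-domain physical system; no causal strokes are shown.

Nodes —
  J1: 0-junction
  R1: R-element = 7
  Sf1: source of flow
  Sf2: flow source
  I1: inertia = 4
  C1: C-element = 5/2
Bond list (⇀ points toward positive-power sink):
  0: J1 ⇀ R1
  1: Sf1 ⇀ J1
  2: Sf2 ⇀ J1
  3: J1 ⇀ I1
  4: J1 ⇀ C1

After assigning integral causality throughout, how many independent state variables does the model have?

#1 →Sf1  (Sf1 fixes flow; stroke at Sf1)
#2 →Sf2  (source Sf2 imposes f)
#3 →I1  (I1: I, integral causality)
#4 →J1  (C1: C, integral causality)
#0 →R1  (J1 effort already set via bond 4)

2  (C1, I1 all integral)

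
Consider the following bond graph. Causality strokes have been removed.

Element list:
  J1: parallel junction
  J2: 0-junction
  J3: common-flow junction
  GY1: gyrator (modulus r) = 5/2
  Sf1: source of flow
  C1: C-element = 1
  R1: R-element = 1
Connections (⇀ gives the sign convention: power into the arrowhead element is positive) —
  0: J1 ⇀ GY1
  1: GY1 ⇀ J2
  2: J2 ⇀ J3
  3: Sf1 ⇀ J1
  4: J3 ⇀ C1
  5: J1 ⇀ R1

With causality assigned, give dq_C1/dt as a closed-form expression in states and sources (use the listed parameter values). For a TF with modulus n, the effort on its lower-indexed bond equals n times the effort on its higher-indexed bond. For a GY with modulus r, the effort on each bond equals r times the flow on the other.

#3 stroke→Sf1  (Sf1: flow source, stroke at near end)
#4 stroke→J3  (C1 integral (e out))
#2 stroke→J2  (J3: last free bond brings flow in)
#1 stroke→GY1  (J2 effort already set via bond 2)
#0 stroke→GY1  (GY GY1: same side as bond 1)
#5 stroke→J1  (closing 0-jn rule on J1)

dq_C1/dt = 2*F_Sf1/5 - 4*q_C1/25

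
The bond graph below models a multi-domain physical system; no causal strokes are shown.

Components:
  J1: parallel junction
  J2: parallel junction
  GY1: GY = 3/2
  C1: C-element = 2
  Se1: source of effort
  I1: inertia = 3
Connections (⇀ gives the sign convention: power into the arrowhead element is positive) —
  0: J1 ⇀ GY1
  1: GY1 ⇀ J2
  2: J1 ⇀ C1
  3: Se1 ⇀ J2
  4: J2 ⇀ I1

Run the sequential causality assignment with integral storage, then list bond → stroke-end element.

β0 stroke→GY1
β1 stroke→GY1
β2 stroke→J1
β3 stroke→J2
β4 stroke→I1

β3 →J2  (Se1 fixes effort; stroke away)
β1 →GY1  (J2 effort already set via bond 3)
β4 →I1  (J2 effort already set via bond 3)
β0 →GY1  (GY1: gyrator matches bond 1)
β2 →J1  (closing 0-jn rule on J1)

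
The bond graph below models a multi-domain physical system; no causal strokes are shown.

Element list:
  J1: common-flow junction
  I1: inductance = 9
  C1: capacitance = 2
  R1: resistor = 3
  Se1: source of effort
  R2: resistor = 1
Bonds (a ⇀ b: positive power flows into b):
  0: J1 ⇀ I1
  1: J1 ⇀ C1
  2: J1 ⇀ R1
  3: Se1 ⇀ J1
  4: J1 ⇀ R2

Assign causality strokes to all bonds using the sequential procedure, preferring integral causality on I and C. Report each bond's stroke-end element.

bond 0 →I1
bond 1 →J1
bond 2 →J1
bond 3 →J1
bond 4 →J1

#3 →J1  (Se1 fixes effort; stroke away)
#0 →I1  (I1 integral (f out))
#1 →J1  (1-jn J1 has f-setter on 0)
#2 →J1  (1-jn J1 has f-setter on 0)
#4 →J1  (J1 flow already set via bond 0)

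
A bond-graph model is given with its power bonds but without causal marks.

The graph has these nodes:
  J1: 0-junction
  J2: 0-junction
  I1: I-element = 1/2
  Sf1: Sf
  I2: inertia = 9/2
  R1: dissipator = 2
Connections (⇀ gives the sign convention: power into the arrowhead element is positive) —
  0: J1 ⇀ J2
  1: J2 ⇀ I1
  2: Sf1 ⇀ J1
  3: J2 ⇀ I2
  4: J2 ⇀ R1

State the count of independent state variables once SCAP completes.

2  (I1, I2 all integral)

bond 2 |Sf1  (Sf1 fixes flow; stroke at Sf1)
bond 0 |J1  (J1 needs exactly one e-in)
bond 1 |I1  (I1 integral (f out))
bond 3 |I2  (I2 outputs flow p/I2)
bond 4 |J2  (closing 0-jn rule on J2)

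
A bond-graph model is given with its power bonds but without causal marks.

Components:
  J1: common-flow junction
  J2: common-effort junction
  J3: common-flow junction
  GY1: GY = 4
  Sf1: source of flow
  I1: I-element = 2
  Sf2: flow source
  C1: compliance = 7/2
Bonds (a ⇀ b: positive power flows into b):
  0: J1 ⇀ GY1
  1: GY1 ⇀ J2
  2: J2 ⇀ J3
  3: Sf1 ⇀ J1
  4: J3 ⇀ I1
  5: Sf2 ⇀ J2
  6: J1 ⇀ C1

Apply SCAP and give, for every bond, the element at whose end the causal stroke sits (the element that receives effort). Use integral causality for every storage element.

bond 3 stroke at Sf1  (Sf1 (Sf) sets flow on bond)
bond 5 stroke at Sf2  (Sf2 fixes flow; stroke at Sf2)
bond 0 stroke at J1  (1-jn J1 has f-setter on 3)
bond 6 stroke at J1  (J1 flow already set via bond 3)
bond 1 stroke at J2  (through GY1, causality inverts; strokes same side of GY1)
bond 2 stroke at J3  (common-e at J2 fixed by 1)
bond 4 stroke at I1  (J3: last free bond brings flow in)

bond 0 stroke at J1
bond 1 stroke at J2
bond 2 stroke at J3
bond 3 stroke at Sf1
bond 4 stroke at I1
bond 5 stroke at Sf2
bond 6 stroke at J1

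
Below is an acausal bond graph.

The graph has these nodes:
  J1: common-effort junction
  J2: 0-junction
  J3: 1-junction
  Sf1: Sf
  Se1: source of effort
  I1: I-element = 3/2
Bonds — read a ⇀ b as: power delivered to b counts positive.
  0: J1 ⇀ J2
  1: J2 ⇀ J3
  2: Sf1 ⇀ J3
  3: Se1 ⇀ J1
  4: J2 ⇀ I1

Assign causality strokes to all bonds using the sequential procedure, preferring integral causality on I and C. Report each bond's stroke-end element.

bond 2 stroke at Sf1  (Sf1 (Sf) sets flow on bond)
bond 3 stroke at J1  (Se1 (Se) sets effort on bond)
bond 0 stroke at J2  (J1 effort already set via bond 3)
bond 1 stroke at J3  (J2: bond 0 brought effort, rest push out)
bond 4 stroke at I1  (J2 effort already set via bond 0)

b0 stroke→J2
b1 stroke→J3
b2 stroke→Sf1
b3 stroke→J1
b4 stroke→I1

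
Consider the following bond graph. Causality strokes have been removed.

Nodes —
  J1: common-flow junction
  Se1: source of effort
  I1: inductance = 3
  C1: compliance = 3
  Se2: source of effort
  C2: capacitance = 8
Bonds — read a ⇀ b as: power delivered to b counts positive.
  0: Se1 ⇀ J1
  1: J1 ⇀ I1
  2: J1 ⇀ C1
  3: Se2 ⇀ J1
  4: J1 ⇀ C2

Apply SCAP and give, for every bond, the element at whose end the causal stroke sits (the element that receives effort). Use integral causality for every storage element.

bond 0 stroke→J1
bond 1 stroke→I1
bond 2 stroke→J1
bond 3 stroke→J1
bond 4 stroke→J1

b0 →J1  (Se1 fixes effort; stroke away)
b3 →J1  (Se2 fixes effort; stroke away)
b1 →I1  (I1 outputs flow p/I1)
b2 →J1  (J1 flow already set via bond 1)
b4 →J1  (common-f at J1 fixed by 1)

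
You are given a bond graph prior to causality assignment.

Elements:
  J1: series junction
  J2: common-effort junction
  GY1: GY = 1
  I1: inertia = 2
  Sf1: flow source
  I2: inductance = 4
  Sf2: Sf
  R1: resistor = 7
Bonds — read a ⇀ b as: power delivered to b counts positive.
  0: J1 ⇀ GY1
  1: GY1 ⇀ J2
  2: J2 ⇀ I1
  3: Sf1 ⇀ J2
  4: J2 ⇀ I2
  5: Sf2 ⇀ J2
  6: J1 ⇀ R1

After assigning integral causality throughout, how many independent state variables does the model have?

#3 stroke→Sf1  (source Sf1 imposes f)
#5 stroke→Sf2  (Sf2 (Sf) sets flow on bond)
#2 stroke→I1  (I1: I, integral causality)
#4 stroke→I2  (I2 outputs flow p/I2)
#1 stroke→J2  (J2: last free bond brings effort in)
#0 stroke→J1  (through GY1, causality inverts; strokes same side of GY1)
#6 stroke→R1  (only one flow-in slot at J1)

2  (I1, I2 all integral)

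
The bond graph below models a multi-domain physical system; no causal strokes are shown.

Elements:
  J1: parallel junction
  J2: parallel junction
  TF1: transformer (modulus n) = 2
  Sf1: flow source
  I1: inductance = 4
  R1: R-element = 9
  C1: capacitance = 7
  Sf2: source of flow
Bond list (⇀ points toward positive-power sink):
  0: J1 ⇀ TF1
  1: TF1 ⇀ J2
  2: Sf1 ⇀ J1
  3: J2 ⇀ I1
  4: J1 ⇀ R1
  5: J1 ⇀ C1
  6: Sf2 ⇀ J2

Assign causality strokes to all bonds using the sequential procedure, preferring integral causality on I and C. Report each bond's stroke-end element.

b2 stroke→Sf1  (Sf1 fixes flow; stroke at Sf1)
b6 stroke→Sf2  (Sf2: flow source, stroke at near end)
b3 stroke→I1  (I1 integral (f out))
b1 stroke→J2  (closing 0-jn rule on J2)
b0 stroke→TF1  (TF1: transformer flips bond 1)
b5 stroke→J1  (prefer integral on C1)
b4 stroke→R1  (J1: bond 5 brought effort, rest push out)

β0 →TF1
β1 →J2
β2 →Sf1
β3 →I1
β4 →R1
β5 →J1
β6 →Sf2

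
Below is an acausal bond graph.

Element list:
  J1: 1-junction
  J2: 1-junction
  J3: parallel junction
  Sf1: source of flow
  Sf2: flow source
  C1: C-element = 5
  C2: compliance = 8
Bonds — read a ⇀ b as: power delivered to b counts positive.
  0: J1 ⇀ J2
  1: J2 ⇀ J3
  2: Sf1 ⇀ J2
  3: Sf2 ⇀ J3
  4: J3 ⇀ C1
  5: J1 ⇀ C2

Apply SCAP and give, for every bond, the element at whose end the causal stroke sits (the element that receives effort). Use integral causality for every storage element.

b0 stroke→J2
b1 stroke→J2
b2 stroke→Sf1
b3 stroke→Sf2
b4 stroke→J3
b5 stroke→J1

bond 2 →Sf1  (Sf1 (Sf) sets flow on bond)
bond 3 →Sf2  (Sf2 (Sf) sets flow on bond)
bond 0 →J2  (common-f at J2 fixed by 2)
bond 1 →J2  (J2: bond 2 brought flow, rest push out)
bond 4 →J3  (J3 needs exactly one e-in)
bond 5 →J1  (J1: bond 0 brought flow, rest push out)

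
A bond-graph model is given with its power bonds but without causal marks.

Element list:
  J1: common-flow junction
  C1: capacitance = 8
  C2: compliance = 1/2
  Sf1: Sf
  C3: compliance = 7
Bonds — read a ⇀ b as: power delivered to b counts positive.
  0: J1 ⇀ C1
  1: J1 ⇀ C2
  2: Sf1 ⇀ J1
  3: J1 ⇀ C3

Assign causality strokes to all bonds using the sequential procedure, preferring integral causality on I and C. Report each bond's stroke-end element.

#0 |J1
#1 |J1
#2 |Sf1
#3 |J1

bond 2 stroke→Sf1  (Sf1 fixes flow; stroke at Sf1)
bond 0 stroke→J1  (J1 flow already set via bond 2)
bond 1 stroke→J1  (common-f at J1 fixed by 2)
bond 3 stroke→J1  (common-f at J1 fixed by 2)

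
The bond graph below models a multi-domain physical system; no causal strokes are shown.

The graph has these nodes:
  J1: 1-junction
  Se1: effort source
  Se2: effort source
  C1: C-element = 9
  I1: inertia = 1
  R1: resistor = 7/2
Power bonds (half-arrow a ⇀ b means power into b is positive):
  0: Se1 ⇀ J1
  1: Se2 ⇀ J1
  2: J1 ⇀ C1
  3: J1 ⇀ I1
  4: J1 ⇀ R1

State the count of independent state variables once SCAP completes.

2  (C1, I1 all integral)

b0 stroke→J1  (Se1 fixes effort; stroke away)
b1 stroke→J1  (Se2: effort source, stroke at far end)
b2 stroke→J1  (C1: C, integral causality)
b3 stroke→I1  (I1 integral (f out))
b4 stroke→J1  (common-f at J1 fixed by 3)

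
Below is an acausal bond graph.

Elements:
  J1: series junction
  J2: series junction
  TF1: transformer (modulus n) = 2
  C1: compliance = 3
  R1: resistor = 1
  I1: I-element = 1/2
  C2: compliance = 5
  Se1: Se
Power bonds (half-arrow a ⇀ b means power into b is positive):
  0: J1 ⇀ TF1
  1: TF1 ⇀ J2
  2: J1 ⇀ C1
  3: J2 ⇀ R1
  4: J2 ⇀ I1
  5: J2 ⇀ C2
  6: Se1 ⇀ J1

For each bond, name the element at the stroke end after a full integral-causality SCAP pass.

β6 stroke→J1  (Se1 (Se) sets effort on bond)
β2 stroke→J1  (C1: C, integral causality)
β0 stroke→TF1  (J1: last free bond brings flow in)
β1 stroke→J2  (TF TF1: opposite of bond 0)
β4 stroke→I1  (prefer integral on I1)
β3 stroke→J2  (common-f at J2 fixed by 4)
β5 stroke→J2  (J2: bond 4 brought flow, rest push out)

#0 →TF1
#1 →J2
#2 →J1
#3 →J2
#4 →I1
#5 →J2
#6 →J1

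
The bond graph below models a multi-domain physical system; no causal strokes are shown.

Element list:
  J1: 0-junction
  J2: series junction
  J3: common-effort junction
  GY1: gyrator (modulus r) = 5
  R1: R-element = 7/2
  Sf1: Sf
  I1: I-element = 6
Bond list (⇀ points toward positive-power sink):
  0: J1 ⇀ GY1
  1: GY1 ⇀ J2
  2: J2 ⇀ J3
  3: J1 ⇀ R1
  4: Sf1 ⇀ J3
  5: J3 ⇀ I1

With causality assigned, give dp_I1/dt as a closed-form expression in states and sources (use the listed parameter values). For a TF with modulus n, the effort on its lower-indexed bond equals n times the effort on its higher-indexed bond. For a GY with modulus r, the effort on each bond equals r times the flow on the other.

dp_I1/dt = 50*F_Sf1/7 - 25*p_I1/21

bond 4 |Sf1  (Sf1: flow source, stroke at near end)
bond 5 |I1  (I1 integral (f out))
bond 2 |J3  (J3 needs exactly one e-in)
bond 1 |J2  (1-jn J2 has f-setter on 2)
bond 0 |J1  (GY1: gyrator matches bond 1)
bond 3 |R1  (J1: bond 0 brought effort, rest push out)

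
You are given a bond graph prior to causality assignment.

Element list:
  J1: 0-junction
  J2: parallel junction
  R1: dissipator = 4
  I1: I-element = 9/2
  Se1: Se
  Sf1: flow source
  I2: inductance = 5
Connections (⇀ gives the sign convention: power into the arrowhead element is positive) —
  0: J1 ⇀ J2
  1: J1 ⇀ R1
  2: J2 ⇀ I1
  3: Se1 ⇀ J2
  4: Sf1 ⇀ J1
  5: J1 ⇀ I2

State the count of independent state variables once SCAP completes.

b3 stroke at J2  (Se1 fixes effort; stroke away)
b4 stroke at Sf1  (source Sf1 imposes f)
b0 stroke at J1  (J2: bond 3 brought effort, rest push out)
b2 stroke at I1  (J2: bond 3 brought effort, rest push out)
b1 stroke at R1  (0-jn J1 has e-setter on 0)
b5 stroke at I2  (J1 effort already set via bond 0)

2  (I1, I2 all integral)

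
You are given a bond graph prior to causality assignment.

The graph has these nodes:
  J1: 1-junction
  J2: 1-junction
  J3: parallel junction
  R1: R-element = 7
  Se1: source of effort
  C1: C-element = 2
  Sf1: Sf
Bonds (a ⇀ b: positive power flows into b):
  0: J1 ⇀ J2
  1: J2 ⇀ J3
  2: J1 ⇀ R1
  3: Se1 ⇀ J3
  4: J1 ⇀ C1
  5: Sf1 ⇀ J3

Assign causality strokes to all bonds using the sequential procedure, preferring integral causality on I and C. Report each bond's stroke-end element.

b3 stroke→J3  (source Se1 imposes e)
b5 stroke→Sf1  (Sf1 fixes flow; stroke at Sf1)
b1 stroke→J2  (J3: bond 3 brought effort, rest push out)
b0 stroke→J1  (J2: last free bond brings flow in)
b4 stroke→J1  (C1: C, integral causality)
b2 stroke→R1  (closing 1-jn rule on J1)

#0 stroke at J1
#1 stroke at J2
#2 stroke at R1
#3 stroke at J3
#4 stroke at J1
#5 stroke at Sf1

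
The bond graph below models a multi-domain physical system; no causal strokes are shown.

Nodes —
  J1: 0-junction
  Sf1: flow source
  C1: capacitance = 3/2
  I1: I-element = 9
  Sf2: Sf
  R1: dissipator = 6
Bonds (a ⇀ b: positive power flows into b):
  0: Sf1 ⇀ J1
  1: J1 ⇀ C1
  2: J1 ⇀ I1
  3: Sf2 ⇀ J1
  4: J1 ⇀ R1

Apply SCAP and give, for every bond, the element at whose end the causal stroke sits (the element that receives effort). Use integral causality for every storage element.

#0 →Sf1
#1 →J1
#2 →I1
#3 →Sf2
#4 →R1

#0 stroke at Sf1  (Sf1: flow source, stroke at near end)
#3 stroke at Sf2  (Sf2 fixes flow; stroke at Sf2)
#1 stroke at J1  (C1: C, integral causality)
#2 stroke at I1  (J1: bond 1 brought effort, rest push out)
#4 stroke at R1  (J1 effort already set via bond 1)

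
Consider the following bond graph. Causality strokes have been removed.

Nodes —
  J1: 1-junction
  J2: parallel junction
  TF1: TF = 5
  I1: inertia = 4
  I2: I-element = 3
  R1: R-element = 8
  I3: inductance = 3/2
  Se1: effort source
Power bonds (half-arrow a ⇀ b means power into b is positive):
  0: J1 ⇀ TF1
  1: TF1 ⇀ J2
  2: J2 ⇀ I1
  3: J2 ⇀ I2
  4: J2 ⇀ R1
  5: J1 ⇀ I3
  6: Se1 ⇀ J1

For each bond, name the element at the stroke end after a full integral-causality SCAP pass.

β0 stroke at J1
β1 stroke at TF1
β2 stroke at I1
β3 stroke at I2
β4 stroke at J2
β5 stroke at I3
β6 stroke at J1

β6 →J1  (Se1: effort source, stroke at far end)
β2 →I1  (I1 integral (f out))
β3 →I2  (I2 outputs flow p/I2)
β5 →I3  (I3 outputs flow p/I3)
β0 →J1  (1-jn J1 has f-setter on 5)
β1 →TF1  (TF1: transformer flips bond 0)
β4 →J2  (J2 needs exactly one e-in)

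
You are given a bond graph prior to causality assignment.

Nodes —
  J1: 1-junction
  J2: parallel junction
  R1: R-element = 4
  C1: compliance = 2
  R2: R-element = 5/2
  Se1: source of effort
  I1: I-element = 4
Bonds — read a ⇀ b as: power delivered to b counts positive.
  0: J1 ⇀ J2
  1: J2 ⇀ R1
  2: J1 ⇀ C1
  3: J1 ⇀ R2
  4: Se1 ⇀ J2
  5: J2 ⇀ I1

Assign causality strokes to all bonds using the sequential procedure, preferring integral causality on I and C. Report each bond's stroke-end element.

#4 |J2  (Se1 fixes effort; stroke away)
#0 |J1  (J2: bond 4 brought effort, rest push out)
#1 |R1  (0-jn J2 has e-setter on 4)
#5 |I1  (0-jn J2 has e-setter on 4)
#2 |J1  (prefer integral on C1)
#3 |R2  (closing 1-jn rule on J1)

bond 0 stroke at J1
bond 1 stroke at R1
bond 2 stroke at J1
bond 3 stroke at R2
bond 4 stroke at J2
bond 5 stroke at I1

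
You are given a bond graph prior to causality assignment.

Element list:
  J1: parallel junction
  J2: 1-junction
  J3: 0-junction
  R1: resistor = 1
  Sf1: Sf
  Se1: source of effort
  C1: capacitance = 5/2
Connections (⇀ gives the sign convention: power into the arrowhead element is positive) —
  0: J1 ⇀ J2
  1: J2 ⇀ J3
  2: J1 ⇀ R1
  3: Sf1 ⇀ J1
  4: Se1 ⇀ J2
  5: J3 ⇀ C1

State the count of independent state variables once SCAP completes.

1  (C1 all integral)

#3 stroke→Sf1  (source Sf1 imposes f)
#4 stroke→J2  (source Se1 imposes e)
#5 stroke→J3  (C1: C, integral causality)
#1 stroke→J2  (common-e at J3 fixed by 5)
#0 stroke→J1  (only one flow-in slot at J2)
#2 stroke→R1  (0-jn J1 has e-setter on 0)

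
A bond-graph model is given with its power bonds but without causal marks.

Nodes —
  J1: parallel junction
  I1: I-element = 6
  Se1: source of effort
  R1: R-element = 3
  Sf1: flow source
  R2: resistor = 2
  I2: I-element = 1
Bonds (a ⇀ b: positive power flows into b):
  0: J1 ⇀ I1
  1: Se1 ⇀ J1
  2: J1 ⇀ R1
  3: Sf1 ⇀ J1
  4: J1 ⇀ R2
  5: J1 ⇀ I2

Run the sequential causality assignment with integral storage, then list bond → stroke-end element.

β1 stroke at J1  (Se1 fixes effort; stroke away)
β3 stroke at Sf1  (Sf1 (Sf) sets flow on bond)
β0 stroke at I1  (common-e at J1 fixed by 1)
β2 stroke at R1  (common-e at J1 fixed by 1)
β4 stroke at R2  (J1 effort already set via bond 1)
β5 stroke at I2  (common-e at J1 fixed by 1)

#0 →I1
#1 →J1
#2 →R1
#3 →Sf1
#4 →R2
#5 →I2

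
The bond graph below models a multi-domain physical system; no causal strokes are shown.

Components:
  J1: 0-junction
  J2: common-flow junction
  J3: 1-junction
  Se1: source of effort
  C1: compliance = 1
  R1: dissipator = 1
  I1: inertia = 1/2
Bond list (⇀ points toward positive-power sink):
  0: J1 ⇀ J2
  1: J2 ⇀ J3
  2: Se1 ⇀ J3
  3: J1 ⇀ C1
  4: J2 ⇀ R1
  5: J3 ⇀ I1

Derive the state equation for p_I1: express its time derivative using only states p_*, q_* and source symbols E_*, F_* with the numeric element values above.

dp_I1/dt = E_Se1 - 2*p_I1 + q_C1

b2 |J3  (Se1 (Se) sets effort on bond)
b3 |J1  (C1 outputs effort q/C1)
b0 |J2  (J1 effort already set via bond 3)
b5 |I1  (I1 integral (f out))
b1 |J3  (common-f at J3 fixed by 5)
b4 |J2  (J2 flow already set via bond 1)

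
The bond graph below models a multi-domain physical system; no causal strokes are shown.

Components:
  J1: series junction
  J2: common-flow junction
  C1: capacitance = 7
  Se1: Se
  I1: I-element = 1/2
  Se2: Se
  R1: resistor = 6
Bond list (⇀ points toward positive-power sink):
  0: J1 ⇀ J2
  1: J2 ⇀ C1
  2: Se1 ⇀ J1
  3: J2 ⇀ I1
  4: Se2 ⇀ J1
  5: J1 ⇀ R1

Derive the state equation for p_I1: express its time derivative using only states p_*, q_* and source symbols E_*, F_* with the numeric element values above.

dp_I1/dt = E_Se1 + E_Se2 - 12*p_I1 - q_C1/7

b2 stroke at J1  (Se1: effort source, stroke at far end)
b4 stroke at J1  (Se2 (Se) sets effort on bond)
b1 stroke at J2  (C1: C, integral causality)
b3 stroke at I1  (I1 outputs flow p/I1)
b0 stroke at J2  (J2 flow already set via bond 3)
b5 stroke at J1  (1-jn J1 has f-setter on 0)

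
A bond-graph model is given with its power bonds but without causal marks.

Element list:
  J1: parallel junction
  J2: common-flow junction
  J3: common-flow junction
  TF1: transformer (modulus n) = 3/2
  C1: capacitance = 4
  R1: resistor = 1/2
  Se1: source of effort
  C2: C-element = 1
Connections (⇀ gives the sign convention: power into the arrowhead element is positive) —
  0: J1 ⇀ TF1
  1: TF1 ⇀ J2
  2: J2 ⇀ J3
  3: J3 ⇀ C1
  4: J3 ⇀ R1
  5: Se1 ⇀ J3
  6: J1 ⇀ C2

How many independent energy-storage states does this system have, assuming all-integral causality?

bond 5 stroke→J3  (source Se1 imposes e)
bond 3 stroke→J3  (C1 outputs effort q/C1)
bond 6 stroke→J1  (C2: C, integral causality)
bond 0 stroke→TF1  (J1: bond 6 brought effort, rest push out)
bond 1 stroke→J2  (TF1 one-in-one-out from 0)
bond 2 stroke→J3  (closing 1-jn rule on J2)
bond 4 stroke→R1  (only one flow-in slot at J3)

2  (C1, C2 all integral)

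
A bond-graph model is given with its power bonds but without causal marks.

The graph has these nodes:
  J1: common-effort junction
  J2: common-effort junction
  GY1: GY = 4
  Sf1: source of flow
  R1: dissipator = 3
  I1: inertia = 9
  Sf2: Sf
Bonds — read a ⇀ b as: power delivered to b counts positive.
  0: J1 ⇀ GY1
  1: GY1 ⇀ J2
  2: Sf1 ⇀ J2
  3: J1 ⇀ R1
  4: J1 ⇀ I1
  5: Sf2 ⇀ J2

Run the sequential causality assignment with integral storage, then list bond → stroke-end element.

#0 stroke at J1
#1 stroke at J2
#2 stroke at Sf1
#3 stroke at R1
#4 stroke at I1
#5 stroke at Sf2

#2 stroke→Sf1  (Sf1: flow source, stroke at near end)
#5 stroke→Sf2  (Sf2 fixes flow; stroke at Sf2)
#1 stroke→J2  (J2: last free bond brings effort in)
#0 stroke→J1  (GY GY1: same side as bond 1)
#3 stroke→R1  (common-e at J1 fixed by 0)
#4 stroke→I1  (0-jn J1 has e-setter on 0)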